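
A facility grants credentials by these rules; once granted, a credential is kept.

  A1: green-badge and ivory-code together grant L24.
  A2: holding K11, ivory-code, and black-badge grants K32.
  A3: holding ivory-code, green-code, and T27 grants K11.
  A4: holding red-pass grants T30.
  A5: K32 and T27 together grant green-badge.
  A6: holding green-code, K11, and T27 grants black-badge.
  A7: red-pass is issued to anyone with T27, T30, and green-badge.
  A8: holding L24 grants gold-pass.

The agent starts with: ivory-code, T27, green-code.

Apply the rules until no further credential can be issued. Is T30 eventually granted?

T30 would need red-pass (A4), but red-pass is never granted.

No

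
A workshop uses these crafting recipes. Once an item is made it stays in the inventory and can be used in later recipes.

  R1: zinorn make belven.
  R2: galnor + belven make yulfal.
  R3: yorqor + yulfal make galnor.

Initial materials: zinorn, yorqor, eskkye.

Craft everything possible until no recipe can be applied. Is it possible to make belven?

Using R1, zinorn makes belven.

Yes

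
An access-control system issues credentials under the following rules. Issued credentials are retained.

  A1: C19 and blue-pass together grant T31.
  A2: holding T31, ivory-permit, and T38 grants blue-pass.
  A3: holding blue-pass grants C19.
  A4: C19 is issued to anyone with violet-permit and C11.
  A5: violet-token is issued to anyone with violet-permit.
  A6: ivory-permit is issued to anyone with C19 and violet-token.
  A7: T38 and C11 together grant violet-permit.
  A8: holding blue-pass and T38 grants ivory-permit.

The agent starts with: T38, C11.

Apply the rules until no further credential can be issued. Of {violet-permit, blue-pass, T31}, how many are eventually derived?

Holding T38 and C11 grants violet-permit (A7).
violet-permit: reached.
blue-pass would need T31, ivory-permit, and T38 (A2), but T31 is never granted.
T31 would need C19 and blue-pass (A1), but blue-pass is never granted.
Reached: violet-permit — 1 of the 3.

1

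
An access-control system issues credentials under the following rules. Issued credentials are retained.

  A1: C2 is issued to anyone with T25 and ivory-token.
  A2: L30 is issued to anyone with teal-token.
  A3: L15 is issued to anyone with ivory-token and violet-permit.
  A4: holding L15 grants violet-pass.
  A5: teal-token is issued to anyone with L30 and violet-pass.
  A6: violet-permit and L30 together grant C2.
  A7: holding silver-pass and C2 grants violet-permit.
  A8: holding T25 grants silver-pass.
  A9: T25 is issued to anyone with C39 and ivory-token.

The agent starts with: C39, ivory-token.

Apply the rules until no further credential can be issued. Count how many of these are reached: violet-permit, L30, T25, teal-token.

2

Holding C39 and ivory-token grants T25 (A9).
Holding T25 and ivory-token grants C2 (A1).
Holding T25 grants silver-pass (A8).
Holding silver-pass and C2 grants violet-permit (A7).
violet-permit: reached.
L30 would need teal-token (A2), but teal-token is never granted.
T25: reached.
teal-token would need L30 and violet-pass (A5), but L30 is never granted.
Reached: violet-permit and T25 — 2 of the 4.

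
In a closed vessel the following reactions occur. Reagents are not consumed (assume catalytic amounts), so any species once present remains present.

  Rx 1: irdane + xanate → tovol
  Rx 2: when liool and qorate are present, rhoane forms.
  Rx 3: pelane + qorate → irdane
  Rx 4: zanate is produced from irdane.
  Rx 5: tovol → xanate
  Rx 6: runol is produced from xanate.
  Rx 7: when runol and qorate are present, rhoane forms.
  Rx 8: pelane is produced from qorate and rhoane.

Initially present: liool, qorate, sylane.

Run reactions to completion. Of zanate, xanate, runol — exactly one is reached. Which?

zanate

liool and qorate present → rhoane forms (Rx 2).
qorate and rhoane present → pelane forms (Rx 8).
pelane and qorate present → irdane forms (Rx 3).
irdane present → zanate forms (Rx 4).
xanate would need tovol (Rx 5), but tovol never forms. runol would need xanate (Rx 6), but xanate never forms.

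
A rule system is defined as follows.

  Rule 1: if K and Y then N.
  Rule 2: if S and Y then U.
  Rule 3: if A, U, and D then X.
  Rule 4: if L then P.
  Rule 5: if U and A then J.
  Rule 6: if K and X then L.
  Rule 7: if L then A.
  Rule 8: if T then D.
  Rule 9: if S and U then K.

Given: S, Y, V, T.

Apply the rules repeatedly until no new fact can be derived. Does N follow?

S and Y hold, so U follows (Rule 2).
S and U hold, so K follows (Rule 9).
From K and Y, Rule 1 gives N.

Yes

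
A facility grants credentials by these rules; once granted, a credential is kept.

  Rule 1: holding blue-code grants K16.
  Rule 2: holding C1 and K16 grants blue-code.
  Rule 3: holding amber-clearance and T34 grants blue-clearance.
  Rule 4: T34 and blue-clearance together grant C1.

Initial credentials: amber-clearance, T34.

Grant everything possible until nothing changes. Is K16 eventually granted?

No

K16 would need blue-code (Rule 1), but blue-code is never granted.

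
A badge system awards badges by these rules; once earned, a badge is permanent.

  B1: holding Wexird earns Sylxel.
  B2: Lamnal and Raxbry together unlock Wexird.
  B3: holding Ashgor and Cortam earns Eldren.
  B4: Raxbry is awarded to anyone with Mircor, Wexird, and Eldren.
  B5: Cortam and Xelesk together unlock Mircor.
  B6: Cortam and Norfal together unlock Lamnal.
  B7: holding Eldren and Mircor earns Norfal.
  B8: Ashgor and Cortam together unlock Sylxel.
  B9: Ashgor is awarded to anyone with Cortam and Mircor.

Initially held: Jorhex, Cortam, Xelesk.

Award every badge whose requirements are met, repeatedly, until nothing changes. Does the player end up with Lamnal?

Yes

With Cortam and Xelesk, Mircor is earned (B5).
With Cortam and Mircor, Ashgor is earned (B9).
With Ashgor and Cortam, Eldren is earned (B3).
With Eldren and Mircor, Norfal is earned (B7).
With Cortam and Norfal, Lamnal is earned (B6).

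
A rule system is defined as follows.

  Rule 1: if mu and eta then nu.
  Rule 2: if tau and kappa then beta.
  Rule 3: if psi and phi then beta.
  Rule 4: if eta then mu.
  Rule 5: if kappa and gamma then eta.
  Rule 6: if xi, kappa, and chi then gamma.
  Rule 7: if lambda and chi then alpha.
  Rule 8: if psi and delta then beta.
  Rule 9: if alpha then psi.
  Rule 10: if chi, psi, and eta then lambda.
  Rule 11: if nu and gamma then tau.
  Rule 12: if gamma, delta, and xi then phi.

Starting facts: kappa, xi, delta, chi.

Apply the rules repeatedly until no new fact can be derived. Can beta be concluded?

xi, kappa, and chi hold, so gamma follows (Rule 6).
From kappa and gamma, Rule 5 gives eta.
From eta, Rule 4 gives mu.
mu and eta hold, so nu follows (Rule 1).
From nu and gamma, Rule 11 gives tau.
tau and kappa hold, so beta follows (Rule 2).

Yes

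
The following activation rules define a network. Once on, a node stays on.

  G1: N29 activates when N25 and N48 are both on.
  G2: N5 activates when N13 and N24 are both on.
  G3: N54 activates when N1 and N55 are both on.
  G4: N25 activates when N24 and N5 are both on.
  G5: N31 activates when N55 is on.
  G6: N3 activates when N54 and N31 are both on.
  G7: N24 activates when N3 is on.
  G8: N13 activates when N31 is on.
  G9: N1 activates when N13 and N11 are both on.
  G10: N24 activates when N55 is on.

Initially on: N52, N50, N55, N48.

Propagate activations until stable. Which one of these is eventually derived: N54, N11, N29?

N29

G5: N55 on → N31 on.
G10: N55 on → N24 on.
G8: N31 on → N13 on.
N13 and N24 are on, so N5 activates (G2).
G4: N24 and N5 on → N25 on.
G1: N25 and N48 on → N29 on.
N54 would need N1 and N55 (G3), but N1 never turns on. No rule produces N11, and it is not given.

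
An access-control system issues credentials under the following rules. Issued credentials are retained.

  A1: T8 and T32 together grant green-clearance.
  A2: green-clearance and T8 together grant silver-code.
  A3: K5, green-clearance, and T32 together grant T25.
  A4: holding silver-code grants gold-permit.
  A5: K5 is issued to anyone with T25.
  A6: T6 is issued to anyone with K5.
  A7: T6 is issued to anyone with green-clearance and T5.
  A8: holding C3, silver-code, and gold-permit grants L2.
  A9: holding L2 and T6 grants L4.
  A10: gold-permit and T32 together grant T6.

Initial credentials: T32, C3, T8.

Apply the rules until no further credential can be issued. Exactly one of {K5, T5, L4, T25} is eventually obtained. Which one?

Holding T8 and T32 grants green-clearance (A1).
Holding green-clearance and T8 grants silver-code (A2).
Holding silver-code grants gold-permit (A4).
Holding gold-permit and T32 grants T6 (A10).
Holding C3, silver-code, and gold-permit grants L2 (A8).
Holding L2 and T6 grants L4 (A9).
No rule produces T5, and it is not given. K5 would need T25 (A5), but T25 is never granted. T25 would need K5, green-clearance, and T32 (A3), but K5 is never granted.

L4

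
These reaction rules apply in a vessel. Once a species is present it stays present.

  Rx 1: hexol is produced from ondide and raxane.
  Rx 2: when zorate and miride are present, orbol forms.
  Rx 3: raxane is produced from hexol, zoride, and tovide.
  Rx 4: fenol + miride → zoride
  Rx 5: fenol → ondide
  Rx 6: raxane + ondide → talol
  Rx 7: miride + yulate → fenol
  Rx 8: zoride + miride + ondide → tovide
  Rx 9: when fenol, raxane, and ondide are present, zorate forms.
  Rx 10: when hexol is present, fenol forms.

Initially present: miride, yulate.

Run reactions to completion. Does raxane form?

No

raxane would need hexol, zoride, and tovide (Rx 3), but hexol never forms.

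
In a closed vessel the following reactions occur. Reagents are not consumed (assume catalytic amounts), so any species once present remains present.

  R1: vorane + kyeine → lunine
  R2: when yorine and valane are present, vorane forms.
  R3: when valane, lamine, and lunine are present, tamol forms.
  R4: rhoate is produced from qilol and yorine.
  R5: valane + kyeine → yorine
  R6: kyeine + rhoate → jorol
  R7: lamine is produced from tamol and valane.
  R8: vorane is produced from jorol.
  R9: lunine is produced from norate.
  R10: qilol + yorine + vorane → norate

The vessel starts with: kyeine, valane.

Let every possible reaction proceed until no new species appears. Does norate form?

No

norate would need qilol, yorine, and vorane (R10), but qilol never forms.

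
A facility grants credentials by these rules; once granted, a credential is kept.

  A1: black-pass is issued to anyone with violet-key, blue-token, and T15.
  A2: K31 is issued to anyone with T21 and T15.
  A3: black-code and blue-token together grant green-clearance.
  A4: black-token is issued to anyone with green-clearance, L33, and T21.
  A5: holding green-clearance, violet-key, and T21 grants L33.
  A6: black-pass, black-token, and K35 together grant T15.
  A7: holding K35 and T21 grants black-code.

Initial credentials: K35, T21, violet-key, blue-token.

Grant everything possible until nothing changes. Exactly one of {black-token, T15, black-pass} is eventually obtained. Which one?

Holding K35 and T21 grants black-code (A7).
Holding black-code and blue-token grants green-clearance (A3).
Holding green-clearance, violet-key, and T21 grants L33 (A5).
Holding green-clearance, L33, and T21 grants black-token (A4).
black-pass would need violet-key, blue-token, and T15 (A1), but T15 is never granted. T15 would need black-pass, black-token, and K35 (A6), but black-pass is never granted.

black-token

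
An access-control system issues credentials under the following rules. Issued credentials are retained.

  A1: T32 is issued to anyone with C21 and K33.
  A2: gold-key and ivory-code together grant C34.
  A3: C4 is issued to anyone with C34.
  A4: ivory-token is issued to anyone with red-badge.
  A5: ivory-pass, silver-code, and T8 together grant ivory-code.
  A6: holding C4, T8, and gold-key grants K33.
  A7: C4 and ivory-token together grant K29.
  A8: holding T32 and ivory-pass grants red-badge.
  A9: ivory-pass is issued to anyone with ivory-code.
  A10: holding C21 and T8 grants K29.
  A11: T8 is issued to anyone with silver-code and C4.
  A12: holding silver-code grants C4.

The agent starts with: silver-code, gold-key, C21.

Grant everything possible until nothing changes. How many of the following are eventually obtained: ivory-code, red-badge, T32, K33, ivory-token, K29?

Holding silver-code grants C4 (A12).
Holding silver-code and C4 grants T8 (A11).
Holding C21 and T8 grants K29 (A10).
Holding C4, T8, and gold-key grants K33 (A6).
Holding C21 and K33 grants T32 (A1).
ivory-code would need ivory-pass, silver-code, and T8 (A5), but ivory-pass is never granted.
red-badge would need T32 and ivory-pass (A8), but ivory-pass is never granted.
T32: reached.
K33: reached.
ivory-token would need red-badge (A4), but red-badge is never granted.
K29: reached.
Reached: T32, K33, and K29 — 3 of the 6.

3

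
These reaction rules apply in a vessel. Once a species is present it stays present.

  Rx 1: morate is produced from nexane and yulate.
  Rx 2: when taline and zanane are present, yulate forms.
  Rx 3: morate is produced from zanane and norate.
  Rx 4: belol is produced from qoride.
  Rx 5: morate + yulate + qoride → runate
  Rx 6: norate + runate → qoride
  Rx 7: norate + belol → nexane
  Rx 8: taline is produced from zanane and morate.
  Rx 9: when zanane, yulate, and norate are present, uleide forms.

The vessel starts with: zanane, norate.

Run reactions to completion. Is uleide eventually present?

zanane and norate present → morate forms (Rx 3).
zanane and morate present → taline forms (Rx 8).
taline and zanane present → yulate forms (Rx 2).
zanane, yulate, and norate present → uleide forms (Rx 9).

Yes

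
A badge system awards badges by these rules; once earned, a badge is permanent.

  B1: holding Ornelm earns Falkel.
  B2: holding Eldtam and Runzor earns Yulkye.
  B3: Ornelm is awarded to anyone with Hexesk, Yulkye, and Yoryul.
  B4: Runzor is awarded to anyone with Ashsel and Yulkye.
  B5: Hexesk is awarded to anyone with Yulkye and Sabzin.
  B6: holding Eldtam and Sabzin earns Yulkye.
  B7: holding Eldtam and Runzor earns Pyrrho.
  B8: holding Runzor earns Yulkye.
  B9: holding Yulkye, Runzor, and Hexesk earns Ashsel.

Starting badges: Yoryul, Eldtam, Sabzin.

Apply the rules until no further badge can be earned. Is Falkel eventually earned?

Yes

With Eldtam and Sabzin, Yulkye is earned (B6).
With Yulkye and Sabzin, Hexesk is earned (B5).
With Hexesk, Yulkye, and Yoryul, Ornelm is earned (B3).
With Ornelm, Falkel is earned (B1).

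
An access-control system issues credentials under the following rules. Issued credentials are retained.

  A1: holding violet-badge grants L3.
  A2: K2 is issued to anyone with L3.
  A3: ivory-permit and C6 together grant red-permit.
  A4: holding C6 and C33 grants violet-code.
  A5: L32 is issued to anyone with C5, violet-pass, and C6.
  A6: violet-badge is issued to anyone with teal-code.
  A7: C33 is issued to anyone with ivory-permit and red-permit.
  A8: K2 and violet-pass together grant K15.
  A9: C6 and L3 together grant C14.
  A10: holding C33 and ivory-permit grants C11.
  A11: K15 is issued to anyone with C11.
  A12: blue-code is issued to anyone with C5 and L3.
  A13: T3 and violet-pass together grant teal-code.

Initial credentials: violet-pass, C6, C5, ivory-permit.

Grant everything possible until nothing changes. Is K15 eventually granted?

Holding ivory-permit and C6 grants red-permit (A3).
Holding ivory-permit and red-permit grants C33 (A7).
Holding C33 and ivory-permit grants C11 (A10).
Holding C11 grants K15 (A11).

Yes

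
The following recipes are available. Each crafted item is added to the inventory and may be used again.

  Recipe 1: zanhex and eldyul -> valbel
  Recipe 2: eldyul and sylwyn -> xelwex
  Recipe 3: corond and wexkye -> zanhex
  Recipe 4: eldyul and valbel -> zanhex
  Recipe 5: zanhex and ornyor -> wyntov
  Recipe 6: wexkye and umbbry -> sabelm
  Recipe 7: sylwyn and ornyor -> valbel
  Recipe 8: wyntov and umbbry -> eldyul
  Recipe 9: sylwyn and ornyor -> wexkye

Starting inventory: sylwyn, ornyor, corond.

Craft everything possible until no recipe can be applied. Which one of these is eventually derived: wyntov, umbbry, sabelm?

wyntov

sylwyn and ornyor -> wexkye (Recipe 9).
Using Recipe 3, corond and wexkye make zanhex.
Using Recipe 5, zanhex and ornyor make wyntov.
sabelm would need wexkye and umbbry (Recipe 6), but umbbry is never obtained. No rule produces umbbry, and it is not given.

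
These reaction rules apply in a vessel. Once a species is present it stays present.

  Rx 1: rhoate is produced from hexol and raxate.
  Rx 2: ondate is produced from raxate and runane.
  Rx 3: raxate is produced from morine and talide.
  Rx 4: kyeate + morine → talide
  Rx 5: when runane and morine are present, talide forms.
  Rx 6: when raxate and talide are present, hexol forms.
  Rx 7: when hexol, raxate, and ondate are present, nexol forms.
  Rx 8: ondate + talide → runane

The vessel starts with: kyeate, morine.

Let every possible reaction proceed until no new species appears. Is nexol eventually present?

No

nexol would need hexol, raxate, and ondate (Rx 7), but ondate never forms.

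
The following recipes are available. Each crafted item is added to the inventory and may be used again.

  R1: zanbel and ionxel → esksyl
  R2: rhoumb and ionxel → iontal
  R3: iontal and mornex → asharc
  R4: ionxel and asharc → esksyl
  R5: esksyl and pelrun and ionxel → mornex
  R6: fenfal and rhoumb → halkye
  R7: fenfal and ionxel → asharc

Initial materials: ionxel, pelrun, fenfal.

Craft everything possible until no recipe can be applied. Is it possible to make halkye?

No

halkye would need fenfal and rhoumb (R6), but rhoumb is never obtained.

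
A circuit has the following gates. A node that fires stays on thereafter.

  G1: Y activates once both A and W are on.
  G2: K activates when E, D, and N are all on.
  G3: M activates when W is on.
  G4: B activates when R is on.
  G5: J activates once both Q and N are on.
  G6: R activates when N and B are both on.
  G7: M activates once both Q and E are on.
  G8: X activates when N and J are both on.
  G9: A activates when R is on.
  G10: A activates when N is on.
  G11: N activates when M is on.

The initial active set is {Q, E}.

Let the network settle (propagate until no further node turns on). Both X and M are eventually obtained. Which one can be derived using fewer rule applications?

M

M: G7: Q and E on → M on. [1 rule application]
X: G7: Q and E on → M on. G11: M on → N on. G5: Q and N on → J on. N and J are on, so X activates (G8). [4 rule applications]
M needs fewer.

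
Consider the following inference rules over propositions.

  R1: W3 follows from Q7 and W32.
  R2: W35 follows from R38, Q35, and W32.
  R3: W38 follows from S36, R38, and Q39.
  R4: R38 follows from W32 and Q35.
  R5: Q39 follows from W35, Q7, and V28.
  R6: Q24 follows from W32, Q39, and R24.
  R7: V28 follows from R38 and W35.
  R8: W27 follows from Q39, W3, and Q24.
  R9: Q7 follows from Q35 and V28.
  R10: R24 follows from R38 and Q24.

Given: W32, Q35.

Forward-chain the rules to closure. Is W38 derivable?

No

W38 would need S36, R38, and Q39 (R3), but S36 is never established.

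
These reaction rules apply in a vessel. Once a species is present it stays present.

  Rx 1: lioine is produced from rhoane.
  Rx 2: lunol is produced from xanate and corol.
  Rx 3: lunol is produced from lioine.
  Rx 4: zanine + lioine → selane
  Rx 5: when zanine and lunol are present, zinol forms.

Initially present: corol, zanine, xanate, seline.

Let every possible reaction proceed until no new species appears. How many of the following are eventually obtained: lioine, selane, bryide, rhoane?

0

lioine would need rhoane (Rx 1), but rhoane never forms.
selane would need zanine and lioine (Rx 4), but lioine never forms.
No rule produces bryide, and it is not given.
No rule produces rhoane, and it is not given.
None of the 4 are reached.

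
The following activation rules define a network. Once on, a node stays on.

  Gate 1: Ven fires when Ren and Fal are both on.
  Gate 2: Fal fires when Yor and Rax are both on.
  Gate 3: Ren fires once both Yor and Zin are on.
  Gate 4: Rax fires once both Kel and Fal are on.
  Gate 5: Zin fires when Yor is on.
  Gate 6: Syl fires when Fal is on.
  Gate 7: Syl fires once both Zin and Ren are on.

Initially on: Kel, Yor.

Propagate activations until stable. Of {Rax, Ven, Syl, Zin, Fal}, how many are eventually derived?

Yor is on, so Zin fires (Gate 5).
Yor and Zin are on, so Ren fires (Gate 3).
Zin and Ren are on, so Syl fires (Gate 7).
Rax would need Kel and Fal (Gate 4), but Fal never turns on.
Ven would need Ren and Fal (Gate 1), but Fal never turns on.
Syl: reached.
Zin: reached.
Fal would need Yor and Rax (Gate 2), but Rax never turns on.
Reached: Syl and Zin — 2 of the 5.

2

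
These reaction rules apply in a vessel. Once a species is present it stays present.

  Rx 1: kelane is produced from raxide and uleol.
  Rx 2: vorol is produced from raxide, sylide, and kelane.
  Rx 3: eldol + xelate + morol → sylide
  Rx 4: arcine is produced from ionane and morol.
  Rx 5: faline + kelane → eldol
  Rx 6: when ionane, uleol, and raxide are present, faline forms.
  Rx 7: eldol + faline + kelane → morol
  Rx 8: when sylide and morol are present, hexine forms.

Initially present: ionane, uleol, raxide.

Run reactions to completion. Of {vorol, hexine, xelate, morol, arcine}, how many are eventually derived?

ionane, uleol, and raxide present → faline forms (Rx 6).
raxide and uleol present → kelane forms (Rx 1).
faline and kelane present → eldol forms (Rx 5).
eldol, faline, and kelane present → morol forms (Rx 7).
ionane and morol present → arcine forms (Rx 4).
vorol would need raxide, sylide, and kelane (Rx 2), but sylide never forms.
hexine would need sylide and morol (Rx 8), but sylide never forms.
No rule produces xelate, and it is not given.
morol: reached.
arcine: reached.
Reached: morol and arcine — 2 of the 5.

2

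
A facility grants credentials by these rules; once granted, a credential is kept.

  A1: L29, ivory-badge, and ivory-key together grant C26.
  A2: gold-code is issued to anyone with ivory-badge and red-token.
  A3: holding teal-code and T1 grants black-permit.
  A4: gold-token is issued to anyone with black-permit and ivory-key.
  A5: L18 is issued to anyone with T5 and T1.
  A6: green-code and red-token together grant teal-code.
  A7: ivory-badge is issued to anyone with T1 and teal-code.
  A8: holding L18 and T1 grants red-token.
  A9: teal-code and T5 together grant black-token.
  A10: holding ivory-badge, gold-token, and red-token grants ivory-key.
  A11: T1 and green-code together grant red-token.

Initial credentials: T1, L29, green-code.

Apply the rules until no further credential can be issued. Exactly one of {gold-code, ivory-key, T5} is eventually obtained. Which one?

gold-code

Holding T1 and green-code grants red-token (A11).
Holding green-code and red-token grants teal-code (A6).
Holding T1 and teal-code grants ivory-badge (A7).
Holding ivory-badge and red-token grants gold-code (A2).
No rule produces T5, and it is not given. ivory-key would need ivory-badge, gold-token, and red-token (A10), but gold-token is never granted.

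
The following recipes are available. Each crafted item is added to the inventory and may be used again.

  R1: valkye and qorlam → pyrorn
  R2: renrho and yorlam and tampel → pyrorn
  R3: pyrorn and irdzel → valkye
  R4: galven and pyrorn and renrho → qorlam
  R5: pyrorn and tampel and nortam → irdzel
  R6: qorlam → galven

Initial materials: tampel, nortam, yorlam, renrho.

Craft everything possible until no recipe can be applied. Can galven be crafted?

No

galven would need qorlam (R6), but qorlam is never obtained.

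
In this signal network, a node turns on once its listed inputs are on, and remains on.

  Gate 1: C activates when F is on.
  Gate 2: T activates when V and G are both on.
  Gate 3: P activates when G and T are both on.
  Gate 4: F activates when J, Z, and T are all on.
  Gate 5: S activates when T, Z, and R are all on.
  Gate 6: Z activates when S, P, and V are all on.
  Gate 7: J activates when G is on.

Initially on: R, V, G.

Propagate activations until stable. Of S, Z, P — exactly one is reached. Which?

Gate 2: V and G on → T on.
G and T are on, so P activates (Gate 3).
S would need T, Z, and R (Gate 5), but Z never turns on. Z would need S, P, and V (Gate 6), but S never turns on.

P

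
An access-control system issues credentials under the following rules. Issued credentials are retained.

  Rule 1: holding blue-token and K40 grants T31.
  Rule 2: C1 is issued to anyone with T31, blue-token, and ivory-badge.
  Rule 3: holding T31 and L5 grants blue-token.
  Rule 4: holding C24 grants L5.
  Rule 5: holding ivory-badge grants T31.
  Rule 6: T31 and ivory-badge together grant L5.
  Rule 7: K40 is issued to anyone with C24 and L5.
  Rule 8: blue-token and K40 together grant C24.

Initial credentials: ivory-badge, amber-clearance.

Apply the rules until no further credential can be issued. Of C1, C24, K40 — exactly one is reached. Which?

Holding ivory-badge grants T31 (Rule 5).
Holding T31 and ivory-badge grants L5 (Rule 6).
Holding T31 and L5 grants blue-token (Rule 3).
Holding T31, blue-token, and ivory-badge grants C1 (Rule 2).
C24 would need blue-token and K40 (Rule 8), but K40 is never granted. K40 would need C24 and L5 (Rule 7), but C24 is never granted.

C1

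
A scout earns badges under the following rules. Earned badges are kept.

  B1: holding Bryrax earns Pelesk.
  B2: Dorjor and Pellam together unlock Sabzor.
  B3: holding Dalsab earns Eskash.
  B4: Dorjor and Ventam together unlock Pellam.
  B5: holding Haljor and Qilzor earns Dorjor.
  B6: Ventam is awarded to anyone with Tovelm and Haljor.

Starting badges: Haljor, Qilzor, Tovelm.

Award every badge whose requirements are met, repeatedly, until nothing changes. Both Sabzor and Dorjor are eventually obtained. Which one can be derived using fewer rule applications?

Dorjor: With Haljor and Qilzor, Dorjor is earned (B5). [1 rule application]
Sabzor: With Tovelm and Haljor, Ventam is earned (B6). With Haljor and Qilzor, Dorjor is earned (B5). With Dorjor and Ventam, Pellam is earned (B4). With Dorjor and Pellam, Sabzor is earned (B2). [4 rule applications]
Dorjor needs fewer.

Dorjor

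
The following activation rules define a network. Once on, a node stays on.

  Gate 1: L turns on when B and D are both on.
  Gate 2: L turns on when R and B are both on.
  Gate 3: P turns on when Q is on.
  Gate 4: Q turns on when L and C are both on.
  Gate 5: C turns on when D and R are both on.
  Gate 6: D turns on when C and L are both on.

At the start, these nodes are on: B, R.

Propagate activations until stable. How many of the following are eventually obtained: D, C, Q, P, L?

1

R and B are on, so L turns on (Gate 2).
D would need C and L (Gate 6), but C never turns on.
C would need D and R (Gate 5), but D never turns on.
Q would need L and C (Gate 4), but C never turns on.
P would need Q (Gate 3), but Q never turns on.
L: reached.
Reached: L — 1 of the 5.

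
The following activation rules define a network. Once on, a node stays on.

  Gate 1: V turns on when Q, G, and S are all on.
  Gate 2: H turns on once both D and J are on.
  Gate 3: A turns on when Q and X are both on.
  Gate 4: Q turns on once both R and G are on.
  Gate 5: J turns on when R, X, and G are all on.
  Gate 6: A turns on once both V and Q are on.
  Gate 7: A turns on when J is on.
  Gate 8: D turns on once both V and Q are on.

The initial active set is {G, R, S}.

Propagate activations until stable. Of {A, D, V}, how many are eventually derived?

3

R and G are on, so Q turns on (Gate 4).
Gate 1: Q, G, and S on → V on.
V and Q are on, so A turns on (Gate 6).
Gate 8: V and Q on → D on.
A: reached.
D: reached.
V: reached.
All 3 are reached.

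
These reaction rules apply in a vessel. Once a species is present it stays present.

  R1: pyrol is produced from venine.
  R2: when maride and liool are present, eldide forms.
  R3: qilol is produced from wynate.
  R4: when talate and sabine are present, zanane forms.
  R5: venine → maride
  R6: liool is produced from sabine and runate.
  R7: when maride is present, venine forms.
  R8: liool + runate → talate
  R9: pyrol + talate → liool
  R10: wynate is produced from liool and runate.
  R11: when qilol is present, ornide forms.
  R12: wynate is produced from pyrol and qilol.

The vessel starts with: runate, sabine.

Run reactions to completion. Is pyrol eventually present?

No

pyrol would need venine (R1), but venine never forms.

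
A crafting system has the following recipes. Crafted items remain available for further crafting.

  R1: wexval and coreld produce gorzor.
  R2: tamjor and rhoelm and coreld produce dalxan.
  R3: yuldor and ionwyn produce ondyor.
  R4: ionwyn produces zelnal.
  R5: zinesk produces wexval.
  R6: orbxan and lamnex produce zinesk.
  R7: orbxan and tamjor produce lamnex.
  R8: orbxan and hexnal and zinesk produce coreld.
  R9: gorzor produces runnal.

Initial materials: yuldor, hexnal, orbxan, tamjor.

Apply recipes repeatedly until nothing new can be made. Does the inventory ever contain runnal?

Yes

orbxan and tamjor → lamnex (R7).
Using R6, orbxan and lamnex make zinesk.
zinesk → wexval (R5).
orbxan and hexnal and zinesk → coreld (R8).
wexval and coreld → gorzor (R1).
Using R9, gorzor makes runnal.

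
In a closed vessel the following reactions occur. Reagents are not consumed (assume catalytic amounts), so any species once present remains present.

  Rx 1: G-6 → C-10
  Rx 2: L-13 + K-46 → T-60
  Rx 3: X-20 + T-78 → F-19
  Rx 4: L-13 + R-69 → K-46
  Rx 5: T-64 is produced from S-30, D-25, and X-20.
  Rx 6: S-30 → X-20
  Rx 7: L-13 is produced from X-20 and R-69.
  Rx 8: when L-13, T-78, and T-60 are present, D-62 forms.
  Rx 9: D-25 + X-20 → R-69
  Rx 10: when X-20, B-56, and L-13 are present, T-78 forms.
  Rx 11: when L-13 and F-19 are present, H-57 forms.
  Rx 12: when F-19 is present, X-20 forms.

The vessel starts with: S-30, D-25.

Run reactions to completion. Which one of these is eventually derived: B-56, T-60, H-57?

T-60

S-30 present → X-20 forms (Rx 6).
D-25 and X-20 present → R-69 forms (Rx 9).
X-20 and R-69 present → L-13 forms (Rx 7).
L-13 and R-69 present → K-46 forms (Rx 4).
L-13 and K-46 present → T-60 forms (Rx 2).
No rule produces B-56, and it is not given. H-57 would need L-13 and F-19 (Rx 11), but F-19 never forms.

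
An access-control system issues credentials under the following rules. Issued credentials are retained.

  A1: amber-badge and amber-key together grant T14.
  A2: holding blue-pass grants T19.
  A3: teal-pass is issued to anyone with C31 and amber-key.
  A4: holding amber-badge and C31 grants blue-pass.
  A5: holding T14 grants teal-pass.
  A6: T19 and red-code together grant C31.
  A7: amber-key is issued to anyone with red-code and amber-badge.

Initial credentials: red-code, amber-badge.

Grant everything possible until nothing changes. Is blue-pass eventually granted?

blue-pass would need amber-badge and C31 (A4), but C31 is never granted.

No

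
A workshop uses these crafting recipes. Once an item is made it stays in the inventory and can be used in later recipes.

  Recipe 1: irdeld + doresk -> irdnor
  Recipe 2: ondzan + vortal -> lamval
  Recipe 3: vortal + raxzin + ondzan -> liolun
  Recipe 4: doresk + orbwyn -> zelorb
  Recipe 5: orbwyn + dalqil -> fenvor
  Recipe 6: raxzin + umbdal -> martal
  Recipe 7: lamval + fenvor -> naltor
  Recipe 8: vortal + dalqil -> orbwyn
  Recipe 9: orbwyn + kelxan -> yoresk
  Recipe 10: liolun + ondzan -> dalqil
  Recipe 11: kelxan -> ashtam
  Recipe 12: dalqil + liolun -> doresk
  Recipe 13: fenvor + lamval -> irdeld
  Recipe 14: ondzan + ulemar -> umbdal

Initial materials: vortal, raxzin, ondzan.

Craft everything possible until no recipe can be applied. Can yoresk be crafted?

No

yoresk would need orbwyn and kelxan (Recipe 9), but kelxan is never obtained.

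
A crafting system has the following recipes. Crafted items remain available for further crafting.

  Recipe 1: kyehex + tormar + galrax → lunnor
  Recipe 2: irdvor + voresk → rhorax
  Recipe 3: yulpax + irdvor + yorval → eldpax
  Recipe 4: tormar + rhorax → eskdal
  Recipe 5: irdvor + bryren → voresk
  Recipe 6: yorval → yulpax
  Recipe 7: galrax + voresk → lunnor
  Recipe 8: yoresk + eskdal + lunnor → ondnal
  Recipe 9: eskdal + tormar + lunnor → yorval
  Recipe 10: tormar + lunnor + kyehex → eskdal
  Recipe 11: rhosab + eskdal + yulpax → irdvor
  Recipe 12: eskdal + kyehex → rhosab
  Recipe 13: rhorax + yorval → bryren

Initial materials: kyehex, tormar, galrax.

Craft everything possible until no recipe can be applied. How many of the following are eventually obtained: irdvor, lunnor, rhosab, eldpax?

4

kyehex + tormar + galrax → lunnor (Recipe 1).
Using Recipe 10, tormar, lunnor, and kyehex make eskdal.
eskdal + tormar + lunnor → yorval (Recipe 9).
Using Recipe 12, eskdal and kyehex make rhosab.
yorval → yulpax (Recipe 6).
rhosab + eskdal + yulpax → irdvor (Recipe 11).
yulpax + irdvor + yorval → eldpax (Recipe 3).
irdvor: reached.
lunnor: reached.
rhosab: reached.
eldpax: reached.
All 4 are reached.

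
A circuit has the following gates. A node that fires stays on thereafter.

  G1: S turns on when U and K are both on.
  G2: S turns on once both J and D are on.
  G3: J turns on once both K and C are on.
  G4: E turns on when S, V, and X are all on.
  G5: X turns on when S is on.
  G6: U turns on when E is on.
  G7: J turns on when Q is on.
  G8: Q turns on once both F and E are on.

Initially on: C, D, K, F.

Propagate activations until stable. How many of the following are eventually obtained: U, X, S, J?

3

K and C are on, so J turns on (G3).
G2: J and D on → S on.
G5: S on → X on.
U would need E (G6), but E never turns on.
X: reached.
S: reached.
J: reached.
Reached: X, S, and J — 3 of the 4.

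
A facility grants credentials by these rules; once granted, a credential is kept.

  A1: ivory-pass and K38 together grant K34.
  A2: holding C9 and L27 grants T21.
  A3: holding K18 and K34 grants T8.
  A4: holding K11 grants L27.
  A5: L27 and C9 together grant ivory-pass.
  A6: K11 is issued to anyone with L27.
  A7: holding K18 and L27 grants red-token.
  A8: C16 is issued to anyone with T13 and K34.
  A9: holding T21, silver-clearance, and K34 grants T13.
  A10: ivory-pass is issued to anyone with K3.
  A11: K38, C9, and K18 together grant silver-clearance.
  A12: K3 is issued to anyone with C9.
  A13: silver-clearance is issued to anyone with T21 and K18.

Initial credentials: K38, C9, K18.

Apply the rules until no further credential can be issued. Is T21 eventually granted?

T21 would need C9 and L27 (A2), but L27 is never granted.

No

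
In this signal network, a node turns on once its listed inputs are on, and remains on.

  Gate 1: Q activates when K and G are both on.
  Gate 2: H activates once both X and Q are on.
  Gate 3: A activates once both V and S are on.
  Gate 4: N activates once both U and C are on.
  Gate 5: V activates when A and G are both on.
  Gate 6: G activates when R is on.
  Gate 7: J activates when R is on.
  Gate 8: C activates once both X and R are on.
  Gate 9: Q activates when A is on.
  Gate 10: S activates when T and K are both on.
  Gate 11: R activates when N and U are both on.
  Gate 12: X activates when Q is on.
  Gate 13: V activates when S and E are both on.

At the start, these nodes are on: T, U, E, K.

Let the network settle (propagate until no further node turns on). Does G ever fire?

No

G would need R (Gate 6), but R never turns on.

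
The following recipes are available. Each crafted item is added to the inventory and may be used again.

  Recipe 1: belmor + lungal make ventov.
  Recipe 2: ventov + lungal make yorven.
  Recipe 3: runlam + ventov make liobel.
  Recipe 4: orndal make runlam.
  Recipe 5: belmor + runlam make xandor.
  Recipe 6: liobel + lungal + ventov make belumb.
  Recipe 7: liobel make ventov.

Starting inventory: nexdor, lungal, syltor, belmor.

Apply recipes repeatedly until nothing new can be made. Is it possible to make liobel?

liobel would need runlam and ventov (Recipe 3), but runlam is never obtained.

No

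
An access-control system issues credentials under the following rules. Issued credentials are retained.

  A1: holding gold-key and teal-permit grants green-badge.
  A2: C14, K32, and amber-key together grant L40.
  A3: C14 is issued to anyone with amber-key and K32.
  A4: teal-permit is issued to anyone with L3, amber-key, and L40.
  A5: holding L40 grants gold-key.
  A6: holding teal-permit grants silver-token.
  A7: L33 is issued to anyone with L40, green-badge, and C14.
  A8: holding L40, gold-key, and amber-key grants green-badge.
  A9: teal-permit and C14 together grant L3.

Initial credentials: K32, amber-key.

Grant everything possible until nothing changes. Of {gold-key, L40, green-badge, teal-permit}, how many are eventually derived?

3

Holding amber-key and K32 grants C14 (A3).
Holding C14, K32, and amber-key grants L40 (A2).
Holding L40 grants gold-key (A5).
Holding L40, gold-key, and amber-key grants green-badge (A8).
gold-key: reached.
L40: reached.
green-badge: reached.
teal-permit would need L3, amber-key, and L40 (A4), but L3 is never granted.
Reached: gold-key, L40, and green-badge — 3 of the 4.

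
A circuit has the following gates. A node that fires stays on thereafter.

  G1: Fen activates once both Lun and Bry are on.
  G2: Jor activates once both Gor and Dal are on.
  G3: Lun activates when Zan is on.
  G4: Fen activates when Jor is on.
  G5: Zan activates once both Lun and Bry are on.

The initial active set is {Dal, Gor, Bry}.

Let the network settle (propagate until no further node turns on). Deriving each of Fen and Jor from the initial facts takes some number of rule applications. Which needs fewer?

Jor

Jor: G2: Gor and Dal on → Jor on. [1 rule application]
Fen: Gor and Dal are on, so Jor activates (G2). Jor is on, so Fen activates (G4). [2 rule applications]
Jor needs fewer.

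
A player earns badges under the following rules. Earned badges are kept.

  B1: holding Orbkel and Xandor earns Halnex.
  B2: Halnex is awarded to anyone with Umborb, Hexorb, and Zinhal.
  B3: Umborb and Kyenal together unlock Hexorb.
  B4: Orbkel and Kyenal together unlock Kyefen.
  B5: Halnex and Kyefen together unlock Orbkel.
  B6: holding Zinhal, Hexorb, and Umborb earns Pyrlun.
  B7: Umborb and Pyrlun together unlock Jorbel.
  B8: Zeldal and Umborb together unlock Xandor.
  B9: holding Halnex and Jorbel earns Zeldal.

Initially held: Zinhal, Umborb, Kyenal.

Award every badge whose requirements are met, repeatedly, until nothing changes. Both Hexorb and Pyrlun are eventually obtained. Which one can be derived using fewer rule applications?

Hexorb

Hexorb: With Umborb and Kyenal, Hexorb is earned (B3). [1 rule application]
Pyrlun: With Umborb and Kyenal, Hexorb is earned (B3). With Zinhal, Hexorb, and Umborb, Pyrlun is earned (B6). [2 rule applications]
Hexorb needs fewer.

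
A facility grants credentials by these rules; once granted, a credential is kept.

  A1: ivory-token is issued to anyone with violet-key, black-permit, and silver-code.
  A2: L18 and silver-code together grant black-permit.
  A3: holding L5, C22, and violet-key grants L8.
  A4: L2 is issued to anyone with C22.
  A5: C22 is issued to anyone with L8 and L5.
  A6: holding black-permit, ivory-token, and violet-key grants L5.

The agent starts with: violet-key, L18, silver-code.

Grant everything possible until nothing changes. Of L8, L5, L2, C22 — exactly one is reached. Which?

L5

Holding L18 and silver-code grants black-permit (A2).
Holding violet-key, black-permit, and silver-code grants ivory-token (A1).
Holding black-permit, ivory-token, and violet-key grants L5 (A6).
L8 would need L5, C22, and violet-key (A3), but C22 is never granted. C22 would need L8 and L5 (A5), but L8 is never granted. L2 would need C22 (A4), but C22 is never granted.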